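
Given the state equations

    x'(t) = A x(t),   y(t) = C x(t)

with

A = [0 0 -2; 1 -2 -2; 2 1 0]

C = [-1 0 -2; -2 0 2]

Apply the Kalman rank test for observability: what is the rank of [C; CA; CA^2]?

CA = [[-4, -2, 2], [4, 2, 4]]
CA^2 = [[2, 6, 12], [10, 0, -12]]
Observability matrix O = [C; CA; CA^2] = [[-1, 0, -2], [-2, 0, 2], [-4, -2, 2], [4, 2, 4], [2, 6, 12], [10, 0, -12]]
Take the 3×3 submatrix of O formed by rows 1, 2, 3: [[-1, 0, -2], [-2, 0, 2], [-4, -2, 2]]. Its determinant is (-1)·(0·2 - 2·(-2)) - 0·((-2)·2 - 2·(-4)) + (-2)·((-2)·(-2) - 0·(-4)) = (-1)·4 - 0·4 + (-2)·4 = -12 ≠ 0.
So rank(O) ≥ 3; since O has 3 columns, rank(O) = 3.
rank(O) = 3 = n, so the pair (A, C) is completely observable.

3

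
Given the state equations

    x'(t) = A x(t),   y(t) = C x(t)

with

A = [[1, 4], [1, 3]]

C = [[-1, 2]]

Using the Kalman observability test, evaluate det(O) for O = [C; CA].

CA = [[1, 2]]
Observability matrix O = [C; CA] = [[-1, 2], [1, 2]]
det(O) = (-1)·2 - 2·1 = -2 - 2 = -4
Since det(O) ≠ 0, rank(O) = 2 and the system is completely observable.

-4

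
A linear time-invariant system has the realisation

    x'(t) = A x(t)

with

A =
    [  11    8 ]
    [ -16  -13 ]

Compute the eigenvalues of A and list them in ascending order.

det(sI - A) = s^2 - (tr A)s + det A, with tr A = 11 + (-13) = -2 and det A = 11·(-13) - 8·(-16) = -143 - (-128) = -15.
So p(s) = det(sI - A) = s^2 + 2s - 15.
Factor s^2 + 2s - 15: two numbers with sum -2 and product -15 are 3 and -5, so s^2 + 2s - 15 = (s - 3)(s + 5).
Hence p(s) = (s - 3) (s + 5), with roots -5, 3.
At least one eigenvalue has non-negative real part, so the system is not asymptotically stable.

-5, 3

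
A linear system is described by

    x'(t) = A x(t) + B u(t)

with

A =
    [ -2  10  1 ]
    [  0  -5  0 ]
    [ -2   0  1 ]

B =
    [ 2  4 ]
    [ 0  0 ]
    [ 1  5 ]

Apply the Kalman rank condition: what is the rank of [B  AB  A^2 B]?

2

AB = [[-3, -3], [0, 0], [-3, -3]]
A^2B = [[3, 3], [0, 0], [3, 3]]
Controllability matrix C = [B  AB  A^2B] = [[2, 4, -3, -3, 3, 3], [0, 0, 0, 0, 0, 0], [1, 5, -3, -3, 3, 3]]
Row 2 of C is identically zero, so rank(C) ≤ 2.
The 2×2 minor from rows 1, 3, columns 1, 2 is 2·5 - 4·1 = 10 - 4 = 6 ≠ 0, so rank(C) = 2.
rank(C) = 2 < n = 3, so the pair (A, B) is not completely controllable.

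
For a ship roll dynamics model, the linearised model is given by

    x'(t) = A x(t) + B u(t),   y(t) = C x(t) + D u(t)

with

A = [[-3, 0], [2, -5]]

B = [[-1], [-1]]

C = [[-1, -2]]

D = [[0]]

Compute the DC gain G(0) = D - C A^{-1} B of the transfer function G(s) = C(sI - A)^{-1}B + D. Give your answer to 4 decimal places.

G(0) = C(-A)^{-1}B + D = -C A^{-1} B + D.
det A = 15, so A^{-1} = (1/15)·adj(A) = [[-1/3, 0], [-2/15, -1/5]]
A^{-1} B = [1/3, 1/3]^T
C A^{-1} B = -1
G(0) = D - C A^{-1} B = 0 - (-1) = 1

1.0000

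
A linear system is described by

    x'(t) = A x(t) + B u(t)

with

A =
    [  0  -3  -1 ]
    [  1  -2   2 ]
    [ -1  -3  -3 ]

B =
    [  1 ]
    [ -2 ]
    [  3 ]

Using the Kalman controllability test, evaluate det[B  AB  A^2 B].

-34

AB = [[3], [11], [-4]]
A^2B = [[-29], [-27], [-24]]
Controllability matrix C = [B  AB  A^2B] = [[1, 3, -29], [-2, 11, -27], [3, -4, -24]]
Expanding along the first row, det(C) = 1·(11·(-24) - (-27)·(-4)) - 3·((-2)·(-24) - (-27)·3) + (-29)·((-2)·(-4) - 11·3) = 1·(-372) - 3·129 + (-29)·(-25) = -34
Since det(C) ≠ 0, rank(C) = 3 and the system is completely controllable.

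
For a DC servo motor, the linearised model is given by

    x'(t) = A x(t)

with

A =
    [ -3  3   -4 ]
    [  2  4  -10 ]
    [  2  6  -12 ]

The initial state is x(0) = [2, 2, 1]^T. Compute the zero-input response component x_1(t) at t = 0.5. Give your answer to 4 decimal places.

det(sI - A) = s^3 - (tr A)s^2 + (M11 + M22 + M33)s - det A, where Mii is the 2×2 principal minor of A obtained by deleting row i and column i.
tr A = (-3) + 4 + (-12) = -11; M11 = 4·(-12) - (-10)·6 = -48 - (-60) = 12; M22 = (-3)·(-12) - (-4)·2 = 36 - (-8) = 44; M33 = (-3)·4 - 3·2 = -12 - 6 = -18; sum of minors = 38.
det A = (-3)·(4·(-12) - (-10)·6) - 3·(2·(-12) - (-10)·2) + (-4)·(2·6 - 4·2) = (-3)·12 - 3·(-4) + (-4)·4 = -40.
So p(s) = det(sI - A) = s^3 + 11s^2 + 38s + 40.
Rational-root test: any integer root divides 40. Testing small divisors, s = -2 works: p(-2) = -8 + 44 + (-76) + 40 = 0, so (s + 2) is a factor.
Dividing, p(s) = (s + 2)(s^2 + 9s + 20).
Factor s^2 + 9s + 20: two numbers with sum -9 and product 20 are -4 and -5, so s^2 + 9s + 20 = (s + 4)(s + 5).
Hence p(s) = (s + 2) (s + 4) (s + 5), with roots -5, -4, -2.
The eigenvalues -5, -4, -2 are distinct and real, so A is diagonalisable and x(t) = e^{At} x(0) = V diag(e^{λ_i t}) V^{-1} x(0), where the columns of V are the eigenvectors.
λ = -5: A - (-5)I = [[2, 3, -4], [2, 9, -10], [2, 6, -7]]. v must be orthogonal to every row; (row 1) × (row 2) = [6, 12, 12], so take v_1 = [1, 2, 2]^T.
λ = -4: A - (-4)I = [[1, 3, -4], [2, 8, -10], [2, 6, -8]]. v must be orthogonal to every row; (row 1) × (row 2) = [2, 2, 2], so take v_2 = [-1, -1, -1]^T.
λ = -2: A - (-2)I = [[-1, 3, -4], [2, 6, -10], [2, 6, -10]]. v must be orthogonal to every row; (row 1) × (row 2) = [-6, -18, -12], so take v_3 = [1, 3, 2]^T.
V = [v_1 v_2 v_3] = [[1, -1, 1], [2, -1, 3], [2, -1, 2]] has det V = -1, so V^{-1} = adj(V)/det V = [[-1, -1, 2], [-2, 0, 1], [0, 1, -1]].
Modal coordinates z(0) = V^{-1} x(0): (-1)·2 + (-1)·2 + 2·1 = -2; (-2)·2 + 0·2 + 1·1 = -3; 0·2 + 1·2 + (-1)·1 = 1; so z(0) = [-2, -3, 1]^T.
x_1(t) = Σ_i (v_i)_1 · z_i(0) · e^{λ_i t} (row 1 of V times the modal terms).
x_1(0.5) = 1·(-2)·e^{-5·0.5} + (-1)·(-3)·e^{-4·0.5} + 1·1·e^{-2·0.5} = (-2)·0.082085 + 3·0.135335 + 1·0.367879 = 0.6097.

0.6097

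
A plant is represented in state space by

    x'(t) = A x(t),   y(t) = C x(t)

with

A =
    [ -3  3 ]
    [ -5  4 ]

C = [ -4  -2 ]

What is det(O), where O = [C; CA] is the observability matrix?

124

CA = [[22, -20]]
Observability matrix O = [C; CA] = [[-4, -2], [22, -20]]
det(O) = (-4)·(-20) - (-2)·22 = 80 - (-44) = 124
Since det(O) ≠ 0, rank(O) = 2 and the system is completely observable.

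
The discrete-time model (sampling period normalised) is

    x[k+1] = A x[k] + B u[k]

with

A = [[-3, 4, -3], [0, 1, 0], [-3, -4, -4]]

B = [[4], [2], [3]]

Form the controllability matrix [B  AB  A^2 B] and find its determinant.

AB = [[-13], [2], [-32]]
A^2B = [[143], [2], [159]]
Controllability matrix C = [B  AB  A^2B] = [[4, -13, 143], [2, 2, 2], [3, -32, 159]]
Expanding along the first row, det(C) = 4·(2·159 - 2·(-32)) - (-13)·(2·159 - 2·3) + 143·(2·(-32) - 2·3) = 4·382 - (-13)·312 + 143·(-70) = -4426
Since det(C) ≠ 0, rank(C) = 3 and the system is completely controllable.

-4426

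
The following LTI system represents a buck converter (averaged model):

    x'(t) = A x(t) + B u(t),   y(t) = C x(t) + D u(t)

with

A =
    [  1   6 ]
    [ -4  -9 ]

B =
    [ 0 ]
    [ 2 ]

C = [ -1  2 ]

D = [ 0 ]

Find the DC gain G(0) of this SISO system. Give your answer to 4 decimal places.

G(0) = C(-A)^{-1}B + D = -C A^{-1} B + D.
det A = 15, so A^{-1} = (1/15)·adj(A) = [[-3/5, -2/5], [4/15, 1/15]]
A^{-1} B = [-4/5, 2/15]^T
C A^{-1} B = 16/15
G(0) = D - C A^{-1} B = 0 - (16/15) = -16/15 ≈ -1.0667

-1.0667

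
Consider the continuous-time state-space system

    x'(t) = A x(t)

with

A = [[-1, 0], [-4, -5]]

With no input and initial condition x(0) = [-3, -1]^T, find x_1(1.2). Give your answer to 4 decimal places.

det(sI - A) = s^2 - (tr A)s + det A, with tr A = (-1) + (-5) = -6 and det A = (-1)·(-5) - 0·(-4) = 5 - 0 = 5.
So p(s) = det(sI - A) = s^2 + 6s + 5.
Factor s^2 + 6s + 5: two numbers with sum -6 and product 5 are -1 and -5, so s^2 + 6s + 5 = (s + 1)(s + 5).
Hence p(s) = (s + 1) (s + 5), with roots -5, -1.
The eigenvalues -5, -1 are distinct and real, so A is diagonalisable and x(t) = e^{At} x(0) = V diag(e^{λ_i t}) V^{-1} x(0), where the columns of V are the eigenvectors.
λ = -5: A - (-5)I = [[4, 0], [-4, 0]]. Row 1 gives 4·v1 + 0·v2 = 0, so take v_1 = [0, 1]^T.
λ = -1: A - (-1)I = [[0, 0], [-4, -4]]. Row 2 gives (-4)·v1 + (-4)·v2 = 0, so take v_2 = [1, -1]^T.
V = [v_1 v_2] = [[0, 1], [1, -1]] has det V = -1, so V^{-1} = adj(V)/det V = [[1, 1], [1, 0]].
Modal coordinates z(0) = V^{-1} x(0): 1·(-3) + 1·(-1) = -4; 1·(-3) + 0·(-1) = -3; so z(0) = [-4, -3]^T.
x_1(t) = Σ_i (v_i)_1 · z_i(0) · e^{λ_i t} (row 1 of V times the modal terms).
x_1(1.2) = 0·(-4)·e^{-5·1.2} + 1·(-3)·e^{-1·1.2} = 0·0.002479 + (-3)·0.301194 = -0.9036.

-0.9036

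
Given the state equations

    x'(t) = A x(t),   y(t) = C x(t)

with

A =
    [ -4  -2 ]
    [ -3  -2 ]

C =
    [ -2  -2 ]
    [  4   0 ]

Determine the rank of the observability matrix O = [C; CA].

2

CA = [[14, 8], [-16, -8]]
Observability matrix O = [C; CA] = [[-2, -2], [4, 0], [14, 8], [-16, -8]]
Take the 2×2 submatrix of O formed by rows 1, 2: [[-2, -2], [4, 0]]. Its determinant is (-2)·0 - (-2)·4 = 0 - (-8) = 8 ≠ 0.
So rank(O) ≥ 2; since O has 2 columns, rank(O) = 2.
rank(O) = 2 = n, so the pair (A, C) is completely observable.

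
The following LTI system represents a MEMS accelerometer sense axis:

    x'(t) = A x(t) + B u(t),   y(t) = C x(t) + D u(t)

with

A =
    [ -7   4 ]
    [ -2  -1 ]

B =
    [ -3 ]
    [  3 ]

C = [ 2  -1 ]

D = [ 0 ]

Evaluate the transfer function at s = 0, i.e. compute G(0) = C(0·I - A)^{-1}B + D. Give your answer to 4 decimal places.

-0.6000

G(0) = C(-A)^{-1}B + D = -C A^{-1} B + D.
det A = 15, so A^{-1} = (1/15)·adj(A) = [[-1/15, -4/15], [2/15, -7/15]]
A^{-1} B = [-3/5, -9/5]^T
C A^{-1} B = 3/5
G(0) = D - C A^{-1} B = 0 - (3/5) = -3/5 ≈ -0.6000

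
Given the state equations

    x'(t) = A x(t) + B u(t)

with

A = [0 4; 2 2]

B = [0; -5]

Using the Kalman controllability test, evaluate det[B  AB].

-100

AB = [[-20], [-10]]
Controllability matrix C = [B  AB] = [[0, -20], [-5, -10]]
det(C) = 0·(-10) - (-20)·(-5) = 0 - 100 = -100
Since det(C) ≠ 0, rank(C) = 2 and the system is completely controllable.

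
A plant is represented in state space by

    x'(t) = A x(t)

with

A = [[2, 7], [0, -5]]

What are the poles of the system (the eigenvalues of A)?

-5, 2

det(sI - A) = s^2 - (tr A)s + det A, with tr A = 2 + (-5) = -3 and det A = 2·(-5) - 7·0 = -10 - 0 = -10.
So p(s) = det(sI - A) = s^2 + 3s - 10.
Factor s^2 + 3s - 10: two numbers with sum -3 and product -10 are 2 and -5, so s^2 + 3s - 10 = (s - 2)(s + 5).
Hence p(s) = (s - 2) (s + 5), with roots -5, 2.
At least one eigenvalue has non-negative real part, so the system is not asymptotically stable.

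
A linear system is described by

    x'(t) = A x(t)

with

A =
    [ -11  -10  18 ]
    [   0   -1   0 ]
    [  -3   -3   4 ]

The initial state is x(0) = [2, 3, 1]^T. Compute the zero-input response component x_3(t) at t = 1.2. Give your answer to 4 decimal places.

-0.1740

det(sI - A) = s^3 - (tr A)s^2 + (M11 + M22 + M33)s - det A, where Mii is the 2×2 principal minor of A obtained by deleting row i and column i.
tr A = (-11) + (-1) + 4 = -8; M11 = (-1)·4 - 0·(-3) = -4 - 0 = -4; M22 = (-11)·4 - 18·(-3) = -44 - (-54) = 10; M33 = (-11)·(-1) - (-10)·0 = 11 - 0 = 11; sum of minors = 17.
det A = (-11)·((-1)·4 - 0·(-3)) - (-10)·(0·4 - 0·(-3)) + 18·(0·(-3) - (-1)·(-3)) = (-11)·(-4) - (-10)·0 + 18·(-3) = -10.
So p(s) = det(sI - A) = s^3 + 8s^2 + 17s + 10.
Rational-root test: any integer root divides 10. Testing small divisors, s = -1 works: p(-1) = -1 + 8 + (-17) + 10 = 0, so (s + 1) is a factor.
Dividing, p(s) = (s + 1)(s^2 + 7s + 10).
Factor s^2 + 7s + 10: two numbers with sum -7 and product 10 are -2 and -5, so s^2 + 7s + 10 = (s + 2)(s + 5).
Hence p(s) = (s + 1) (s + 2) (s + 5), with roots -5, -2, -1.
The eigenvalues -5, -2, -1 are distinct and real, so A is diagonalisable and x(t) = e^{At} x(0) = V diag(e^{λ_i t}) V^{-1} x(0), where the columns of V are the eigenvectors.
λ = -5: A - (-5)I = [[-6, -10, 18], [0, 4, 0], [-3, -3, 9]]. v must be orthogonal to every row; (row 1) × (row 2) = [-72, 0, -24], so take v_1 = [3, 0, 1]^T.
λ = -2: A - (-2)I = [[-9, -10, 18], [0, 1, 0], [-3, -3, 6]]. v must be orthogonal to every row; (row 1) × (row 2) = [-18, 0, -9], so take v_2 = [2, 0, 1]^T.
λ = -1: A - (-1)I = [[-10, -10, 18], [0, 0, 0], [-3, -3, 5]]. v must be orthogonal to every row; (row 1) × (row 3) = [4, -4, 0], so take v_3 = [-1, 1, 0]^T.
V = [v_1 v_2 v_3] = [[3, 2, -1], [0, 0, 1], [1, 1, 0]] has det V = -1, so V^{-1} = adj(V)/det V = [[1, 1, -2], [-1, -1, 3], [0, 1, 0]].
Modal coordinates z(0) = V^{-1} x(0): 1·2 + 1·3 + (-2)·1 = 3; (-1)·2 + (-1)·3 + 3·1 = -2; 0·2 + 1·3 + 0·1 = 3; so z(0) = [3, -2, 3]^T.
x_3(t) = Σ_i (v_i)_3 · z_i(0) · e^{λ_i t} (row 3 of V times the modal terms).
x_3(1.2) = 1·3·e^{-5·1.2} + 1·(-2)·e^{-2·1.2} + 0·3·e^{-1·1.2} = 3·0.002479 + (-2)·0.090718 + 0·0.301194 = -0.1740.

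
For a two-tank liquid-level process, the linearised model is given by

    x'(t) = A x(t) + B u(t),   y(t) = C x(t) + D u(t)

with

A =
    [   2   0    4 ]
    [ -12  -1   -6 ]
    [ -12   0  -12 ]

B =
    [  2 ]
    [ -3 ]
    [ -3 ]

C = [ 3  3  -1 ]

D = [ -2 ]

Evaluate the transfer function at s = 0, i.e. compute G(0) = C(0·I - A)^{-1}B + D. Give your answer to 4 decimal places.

-13.2500

G(0) = C(-A)^{-1}B + D = -C A^{-1} B + D.
det A = -24, so A^{-1} = (1/-24)·adj(A) = [[-1/2, 0, -1/6], [3, -1, 3/2], [1/2, 0, 1/12]]
A^{-1} B = [-1/2, 9/2, 3/4]^T
C A^{-1} B = 45/4
G(0) = D - C A^{-1} B = -2 - (45/4) = -53/4 ≈ -13.2500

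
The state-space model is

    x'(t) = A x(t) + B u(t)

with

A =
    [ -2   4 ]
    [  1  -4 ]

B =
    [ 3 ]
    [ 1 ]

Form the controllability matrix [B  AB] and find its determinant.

AB = [[-2], [-1]]
Controllability matrix C = [B  AB] = [[3, -2], [1, -1]]
det(C) = 3·(-1) - (-2)·1 = -3 - (-2) = -1
Since det(C) ≠ 0, rank(C) = 2 and the system is completely controllable.

-1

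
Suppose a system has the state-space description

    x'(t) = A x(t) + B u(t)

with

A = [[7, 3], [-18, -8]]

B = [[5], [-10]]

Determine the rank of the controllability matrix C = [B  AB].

1

AB = [[5], [-10]]
Controllability matrix C = [B  AB] = [[5, 5], [-10, -10]]
Every column of C is a scalar multiple of column 1 = [5, -10] (multipliers 1, 1), so the columns span a one-dimensional space.
C ≠ 0, hence rank(C) = 1.
rank(C) = 1 < n = 2, so the pair (A, B) is not completely controllable.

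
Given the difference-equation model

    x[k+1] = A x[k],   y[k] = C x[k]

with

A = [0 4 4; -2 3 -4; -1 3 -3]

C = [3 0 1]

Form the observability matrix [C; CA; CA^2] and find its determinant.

CA = [[-1, 15, 9]]
CA^2 = [[-39, 68, -91]]
Observability matrix O = [C; CA; CA^2] = [[3, 0, 1], [-1, 15, 9], [-39, 68, -91]]
Expanding along the first row, det(O) = 3·(15·(-91) - 9·68) - 0·((-1)·(-91) - 9·(-39)) + 1·((-1)·68 - 15·(-39)) = 3·(-1977) - 0·442 + 1·517 = -5414
Since det(O) ≠ 0, rank(O) = 3 and the system is completely observable.

-5414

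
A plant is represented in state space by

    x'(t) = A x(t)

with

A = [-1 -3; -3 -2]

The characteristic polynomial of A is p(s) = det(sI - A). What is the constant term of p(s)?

For a 2×2 matrix, det(sI - A) = s^2 - (tr A)s + det A.
tr A = -3, det A = -7.
So p(s) = s^2 + 3s - 7.
The constant term is -7.

-7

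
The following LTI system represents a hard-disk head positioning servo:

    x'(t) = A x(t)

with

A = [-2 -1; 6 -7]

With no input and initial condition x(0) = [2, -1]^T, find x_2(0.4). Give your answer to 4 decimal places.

0.7965

det(sI - A) = s^2 - (tr A)s + det A, with tr A = (-2) + (-7) = -9 and det A = (-2)·(-7) - (-1)·6 = 14 - (-6) = 20.
So p(s) = det(sI - A) = s^2 + 9s + 20.
Factor s^2 + 9s + 20: two numbers with sum -9 and product 20 are -4 and -5, so s^2 + 9s + 20 = (s + 4)(s + 5).
Hence p(s) = (s + 4) (s + 5), with roots -5, -4.
The eigenvalues -5, -4 are distinct and real, so A is diagonalisable and x(t) = e^{At} x(0) = V diag(e^{λ_i t}) V^{-1} x(0), where the columns of V are the eigenvectors.
λ = -5: A - (-5)I = [[3, -1], [6, -2]]. Row 1 gives 3·v1 + (-1)·v2 = 0, so take v_1 = [-1, -3]^T.
λ = -4: A - (-4)I = [[2, -1], [6, -3]]. Row 1 gives 2·v1 + (-1)·v2 = 0, so take v_2 = [-1, -2]^T.
V = [v_1 v_2] = [[-1, -1], [-3, -2]] has det V = -1, so V^{-1} = adj(V)/det V = [[2, -1], [-3, 1]].
Modal coordinates z(0) = V^{-1} x(0): 2·2 + (-1)·(-1) = 5; (-3)·2 + 1·(-1) = -7; so z(0) = [5, -7]^T.
x_2(t) = Σ_i (v_i)_2 · z_i(0) · e^{λ_i t} (row 2 of V times the modal terms).
x_2(0.4) = (-3)·5·e^{-5·0.4} + (-2)·(-7)·e^{-4·0.4} = (-15)·0.135335 + 14·0.201897 = 0.7965.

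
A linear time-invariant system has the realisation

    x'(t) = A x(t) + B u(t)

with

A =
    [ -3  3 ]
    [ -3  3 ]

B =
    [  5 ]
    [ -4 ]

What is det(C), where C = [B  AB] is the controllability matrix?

AB = [[-27], [-27]]
Controllability matrix C = [B  AB] = [[5, -27], [-4, -27]]
det(C) = 5·(-27) - (-27)·(-4) = -135 - 108 = -243
Since det(C) ≠ 0, rank(C) = 2 and the system is completely controllable.

-243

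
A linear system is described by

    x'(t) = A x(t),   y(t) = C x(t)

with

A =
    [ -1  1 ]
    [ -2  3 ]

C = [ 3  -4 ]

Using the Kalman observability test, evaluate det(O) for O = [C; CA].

CA = [[5, -9]]
Observability matrix O = [C; CA] = [[3, -4], [5, -9]]
det(O) = 3·(-9) - (-4)·5 = -27 - (-20) = -7
Since det(O) ≠ 0, rank(O) = 2 and the system is completely observable.

-7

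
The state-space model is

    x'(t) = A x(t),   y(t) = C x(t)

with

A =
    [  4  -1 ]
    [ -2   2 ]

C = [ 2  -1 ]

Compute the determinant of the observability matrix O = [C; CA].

2

CA = [[10, -4]]
Observability matrix O = [C; CA] = [[2, -1], [10, -4]]
det(O) = 2·(-4) - (-1)·10 = -8 - (-10) = 2
Since det(O) ≠ 0, rank(O) = 2 and the system is completely observable.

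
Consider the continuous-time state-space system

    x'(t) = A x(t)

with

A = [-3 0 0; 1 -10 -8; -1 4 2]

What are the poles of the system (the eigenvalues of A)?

-6, -3, -2

det(sI - A) = s^3 - (tr A)s^2 + (M11 + M22 + M33)s - det A, where Mii is the 2×2 principal minor of A obtained by deleting row i and column i.
tr A = (-3) + (-10) + 2 = -11; M11 = (-10)·2 - (-8)·4 = -20 - (-32) = 12; M22 = (-3)·2 - 0·(-1) = -6 - 0 = -6; M33 = (-3)·(-10) - 0·1 = 30 - 0 = 30; sum of minors = 36.
det A = (-3)·((-10)·2 - (-8)·4) - 0·(1·2 - (-8)·(-1)) + 0·(1·4 - (-10)·(-1)) = (-3)·12 - 0·(-6) + 0·(-6) = -36.
So p(s) = det(sI - A) = s^3 + 11s^2 + 36s + 36.
Rational-root test: any integer root divides 36. Testing small divisors, s = -2 works: p(-2) = -8 + 44 + (-72) + 36 = 0, so (s + 2) is a factor.
Dividing, p(s) = (s + 2)(s^2 + 9s + 18).
Factor s^2 + 9s + 18: two numbers with sum -9 and product 18 are -3 and -6, so s^2 + 9s + 18 = (s + 3)(s + 6).
Hence p(s) = (s + 2) (s + 3) (s + 6), with roots -6, -3, -2.
All eigenvalues have negative real part, so the system is asymptotically stable.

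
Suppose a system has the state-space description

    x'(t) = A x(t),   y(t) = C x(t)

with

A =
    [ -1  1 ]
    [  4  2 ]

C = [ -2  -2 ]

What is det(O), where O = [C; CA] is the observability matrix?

0

CA = [[-6, -6]]
Observability matrix O = [C; CA] = [[-2, -2], [-6, -6]]
det(O) = (-2)·(-6) - (-2)·(-6) = 12 - 12 = 0
Since det(O) = 0, rank(O) < 2 and the system is not completely observable.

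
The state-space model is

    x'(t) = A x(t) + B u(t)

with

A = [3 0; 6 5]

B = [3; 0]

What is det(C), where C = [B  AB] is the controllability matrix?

AB = [[9], [18]]
Controllability matrix C = [B  AB] = [[3, 9], [0, 18]]
det(C) = 3·18 - 9·0 = 54 - 0 = 54
Since det(C) ≠ 0, rank(C) = 2 and the system is completely controllable.

54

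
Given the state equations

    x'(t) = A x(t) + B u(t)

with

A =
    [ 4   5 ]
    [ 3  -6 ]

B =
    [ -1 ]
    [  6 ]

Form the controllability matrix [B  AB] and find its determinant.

-117

AB = [[26], [-39]]
Controllability matrix C = [B  AB] = [[-1, 26], [6, -39]]
det(C) = (-1)·(-39) - 26·6 = 39 - 156 = -117
Since det(C) ≠ 0, rank(C) = 2 and the system is completely controllable.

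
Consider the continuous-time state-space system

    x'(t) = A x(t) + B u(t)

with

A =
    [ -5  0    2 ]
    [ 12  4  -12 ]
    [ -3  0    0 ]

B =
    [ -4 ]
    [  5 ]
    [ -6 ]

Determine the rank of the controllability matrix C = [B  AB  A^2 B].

AB = [[8], [44], [12]]
A^2B = [[-16], [128], [-24]]
Controllability matrix C = [B  AB  A^2B] = [[-4, 8, -16], [5, 44, 128], [-6, 12, -24]]
The rows r1, r2, r3 of C are linearly dependent: -3·r1 + 2·r3 = 0 (check each entry), so rank(C) ≤ 2.
The 2×2 minor from rows 1, 2, columns 1, 2 is (-4)·44 - 8·5 = -176 - 40 = -216 ≠ 0, so rank(C) = 2.
rank(C) = 2 < n = 3, so the pair (A, B) is not completely controllable.

2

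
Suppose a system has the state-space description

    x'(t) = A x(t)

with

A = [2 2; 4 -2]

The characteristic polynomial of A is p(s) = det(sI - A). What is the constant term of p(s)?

For a 2×2 matrix, det(sI - A) = s^2 - (tr A)s + det A.
tr A = 0, det A = -12.
So p(s) = s^2 - 12.
The constant term is -12.

-12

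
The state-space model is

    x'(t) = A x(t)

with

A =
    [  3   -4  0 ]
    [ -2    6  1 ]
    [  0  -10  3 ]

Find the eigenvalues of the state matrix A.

3, 4, 5

det(sI - A) = s^3 - (tr A)s^2 + (M11 + M22 + M33)s - det A, where Mii is the 2×2 principal minor of A obtained by deleting row i and column i.
tr A = 3 + 6 + 3 = 12; M11 = 6·3 - 1·(-10) = 18 - (-10) = 28; M22 = 3·3 - 0·0 = 9 - 0 = 9; M33 = 3·6 - (-4)·(-2) = 18 - 8 = 10; sum of minors = 47.
det A = 3·(6·3 - 1·(-10)) - (-4)·((-2)·3 - 1·0) + 0·((-2)·(-10) - 6·0) = 3·28 - (-4)·(-6) + 0·20 = 60.
So p(s) = det(sI - A) = s^3 - 12s^2 + 47s - 60.
Rational-root test: any integer root divides -60. Testing small divisors, s = 3 works: p(3) = 27 + (-108) + 141 + (-60) = 0, so (s - 3) is a factor.
Dividing, p(s) = (s - 3)(s^2 - 9s + 20).
Factor s^2 - 9s + 20: two numbers with sum 9 and product 20 are 5 and 4, so s^2 - 9s + 20 = (s - 5)(s - 4).
Hence p(s) = (s - 5) (s - 4) (s - 3), with roots 3, 4, 5.
At least one eigenvalue has non-negative real part, so the system is not asymptotically stable.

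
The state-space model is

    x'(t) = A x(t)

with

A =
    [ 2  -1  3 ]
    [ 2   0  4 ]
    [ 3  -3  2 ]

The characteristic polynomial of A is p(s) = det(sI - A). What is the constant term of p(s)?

Expand det(sI - A) for the 3×3 matrix.
p(s) = s^3 - 4s^2 + 9s + 2.
(Check: constant term = det(-A) = (-1)^3 det A = 2; coefficient of s^2 = -tr A = -4.)
The constant term is 2.

2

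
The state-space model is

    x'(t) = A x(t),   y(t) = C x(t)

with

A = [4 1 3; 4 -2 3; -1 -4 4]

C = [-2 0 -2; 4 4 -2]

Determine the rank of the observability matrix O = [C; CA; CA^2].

CA = [[-6, 6, -14], [34, 4, 16]]
CA^2 = [[14, 38, -56], [136, -38, 178]]
Observability matrix O = [C; CA; CA^2] = [[-2, 0, -2], [4, 4, -2], [-6, 6, -14], [34, 4, 16], [14, 38, -56], [136, -38, 178]]
Take the 3×3 submatrix of O formed by rows 1, 2, 3: [[-2, 0, -2], [4, 4, -2], [-6, 6, -14]]. Its determinant is (-2)·(4·(-14) - (-2)·6) - 0·(4·(-14) - (-2)·(-6)) + (-2)·(4·6 - 4·(-6)) = (-2)·(-44) - 0·(-68) + (-2)·48 = -8 ≠ 0.
So rank(O) ≥ 3; since O has 3 columns, rank(O) = 3.
rank(O) = 3 = n, so the pair (A, C) is completely observable.

3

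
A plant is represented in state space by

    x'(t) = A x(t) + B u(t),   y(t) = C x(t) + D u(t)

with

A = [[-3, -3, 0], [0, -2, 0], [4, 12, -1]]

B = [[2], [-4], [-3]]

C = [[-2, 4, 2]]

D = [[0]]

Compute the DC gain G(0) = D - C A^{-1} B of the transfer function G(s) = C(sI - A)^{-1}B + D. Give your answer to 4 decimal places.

G(0) = C(-A)^{-1}B + D = -C A^{-1} B + D.
det A = -6, so A^{-1} = (1/-6)·adj(A) = [[-1/3, 1/2, 0], [0, -1/2, 0], [-4/3, -4, -1]]
A^{-1} B = [-8/3, 2, 49/3]^T
C A^{-1} B = 46
G(0) = D - C A^{-1} B = 0 - (46) = -46

-46.0000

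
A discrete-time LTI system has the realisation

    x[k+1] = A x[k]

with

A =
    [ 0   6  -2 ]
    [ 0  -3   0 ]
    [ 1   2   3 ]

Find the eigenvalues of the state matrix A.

-3, 1, 2

det(zI - A) = z^3 - (tr A)z^2 + (M11 + M22 + M33)z - det A, where Mii is the 2×2 principal minor of A obtained by deleting row i and column i.
tr A = 0 + (-3) + 3 = 0; M11 = (-3)·3 - 0·2 = -9 - 0 = -9; M22 = 0·3 - (-2)·1 = 0 - (-2) = 2; M33 = 0·(-3) - 6·0 = 0 - 0 = 0; sum of minors = -7.
det A = 0·((-3)·3 - 0·2) - 6·(0·3 - 0·1) + (-2)·(0·2 - (-3)·1) = 0·(-9) - 6·0 + (-2)·3 = -6.
So p(z) = det(zI - A) = z^3 - 7z + 6.
Rational-root test: any integer root divides 6. Testing small divisors, z = 1 works: p(1) = 1 + 0 + (-7) + 6 = 0, so (z - 1) is a factor.
Dividing, p(z) = (z - 1)(z^2 + z - 6).
Factor z^2 + z - 6: two numbers with sum -1 and product -6 are 2 and -3, so z^2 + z - 6 = (z - 2)(z + 3).
Hence p(z) = (z - 2) (z - 1) (z + 3), with roots -3, 1, 2.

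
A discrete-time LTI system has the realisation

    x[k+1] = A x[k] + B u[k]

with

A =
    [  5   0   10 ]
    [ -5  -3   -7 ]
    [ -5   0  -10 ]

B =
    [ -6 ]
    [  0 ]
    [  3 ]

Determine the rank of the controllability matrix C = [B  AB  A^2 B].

2

AB = [[0], [9], [0]]
A^2B = [[0], [-27], [0]]
Controllability matrix C = [B  AB  A^2B] = [[-6, 0, 0], [0, 9, -27], [3, 0, 0]]
The rows r1, r2, r3 of C are linearly dependent: r1 + 2·r3 = 0 (check each entry), so rank(C) ≤ 2.
The 2×2 minor from rows 1, 2, columns 1, 2 is (-6)·9 - 0·0 = -54 - 0 = -54 ≠ 0, so rank(C) = 2.
rank(C) = 2 < n = 3, so the pair (A, B) is not completely controllable.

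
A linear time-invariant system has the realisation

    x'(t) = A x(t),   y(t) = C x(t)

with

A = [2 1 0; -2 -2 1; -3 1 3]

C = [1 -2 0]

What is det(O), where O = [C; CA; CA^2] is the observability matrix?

3

CA = [[6, 5, -2]]
CA^2 = [[8, -6, -1]]
Observability matrix O = [C; CA; CA^2] = [[1, -2, 0], [6, 5, -2], [8, -6, -1]]
Expanding along the first row, det(O) = 1·(5·(-1) - (-2)·(-6)) - (-2)·(6·(-1) - (-2)·8) + 0·(6·(-6) - 5·8) = 1·(-17) - (-2)·10 + 0·(-76) = 3
Since det(O) ≠ 0, rank(O) = 3 and the system is completely observable.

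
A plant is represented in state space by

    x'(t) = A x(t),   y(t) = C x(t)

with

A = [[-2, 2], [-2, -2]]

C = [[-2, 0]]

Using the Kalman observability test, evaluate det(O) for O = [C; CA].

8

CA = [[4, -4]]
Observability matrix O = [C; CA] = [[-2, 0], [4, -4]]
det(O) = (-2)·(-4) - 0·4 = 8 - 0 = 8
Since det(O) ≠ 0, rank(O) = 2 and the system is completely observable.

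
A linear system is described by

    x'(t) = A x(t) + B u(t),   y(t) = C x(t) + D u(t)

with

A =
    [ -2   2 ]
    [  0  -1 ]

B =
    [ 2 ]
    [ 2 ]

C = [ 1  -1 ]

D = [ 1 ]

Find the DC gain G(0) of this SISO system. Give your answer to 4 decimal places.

G(0) = C(-A)^{-1}B + D = -C A^{-1} B + D.
det A = 2, so A^{-1} = (1/2)·adj(A) = [[-1/2, -1], [0, -1]]
A^{-1} B = [-3, -2]^T
C A^{-1} B = -1
G(0) = D - C A^{-1} B = 1 - (-1) = 2

2.0000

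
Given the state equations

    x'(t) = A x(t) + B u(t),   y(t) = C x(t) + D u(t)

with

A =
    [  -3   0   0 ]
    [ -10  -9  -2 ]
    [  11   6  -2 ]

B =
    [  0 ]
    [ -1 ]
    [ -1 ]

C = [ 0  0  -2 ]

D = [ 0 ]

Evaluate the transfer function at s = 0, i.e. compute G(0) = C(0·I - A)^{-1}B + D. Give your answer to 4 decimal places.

G(0) = C(-A)^{-1}B + D = -C A^{-1} B + D.
det A = -90, so A^{-1} = (1/-90)·adj(A) = [[-1/3, 0, 0], [7/15, -1/15, 1/15], [-13/30, -1/5, -3/10]]
A^{-1} B = [0, 0, 1/2]^T
C A^{-1} B = -1
G(0) = D - C A^{-1} B = 0 - (-1) = 1

1.0000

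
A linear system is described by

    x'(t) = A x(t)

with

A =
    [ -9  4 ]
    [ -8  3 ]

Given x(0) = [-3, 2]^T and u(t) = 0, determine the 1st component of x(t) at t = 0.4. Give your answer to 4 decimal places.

det(sI - A) = s^2 - (tr A)s + det A, with tr A = (-9) + 3 = -6 and det A = (-9)·3 - 4·(-8) = -27 - (-32) = 5.
So p(s) = det(sI - A) = s^2 + 6s + 5.
Factor s^2 + 6s + 5: two numbers with sum -6 and product 5 are -1 and -5, so s^2 + 6s + 5 = (s + 1)(s + 5).
Hence p(s) = (s + 1) (s + 5), with roots -5, -1.
The eigenvalues -5, -1 are distinct and real, so A is diagonalisable and x(t) = e^{At} x(0) = V diag(e^{λ_i t}) V^{-1} x(0), where the columns of V are the eigenvectors.
λ = -5: A - (-5)I = [[-4, 4], [-8, 8]]. Row 1 gives (-4)·v1 + 4·v2 = 0, so take v_1 = [-1, -1]^T.
λ = -1: A - (-1)I = [[-8, 4], [-8, 4]]. Row 1 gives (-8)·v1 + 4·v2 = 0, so take v_2 = [-1, -2]^T.
V = [v_1 v_2] = [[-1, -1], [-1, -2]] has det V = 1, so V^{-1} = adj(V)/det V = [[-2, 1], [1, -1]].
Modal coordinates z(0) = V^{-1} x(0): (-2)·(-3) + 1·2 = 8; 1·(-3) + (-1)·2 = -5; so z(0) = [8, -5]^T.
x_1(t) = Σ_i (v_i)_1 · z_i(0) · e^{λ_i t} (row 1 of V times the modal terms).
x_1(0.4) = (-1)·8·e^{-5·0.4} + (-1)·(-5)·e^{-1·0.4} = (-8)·0.135335 + 5·0.670320 = 2.2689.

2.2689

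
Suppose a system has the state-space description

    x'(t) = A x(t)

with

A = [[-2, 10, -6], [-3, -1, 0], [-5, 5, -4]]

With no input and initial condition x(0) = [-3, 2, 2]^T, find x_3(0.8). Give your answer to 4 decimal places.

2.9300

det(sI - A) = s^3 - (tr A)s^2 + (M11 + M22 + M33)s - det A, where Mii is the 2×2 principal minor of A obtained by deleting row i and column i.
tr A = (-2) + (-1) + (-4) = -7; M11 = (-1)·(-4) - 0·5 = 4 - 0 = 4; M22 = (-2)·(-4) - (-6)·(-5) = 8 - 30 = -22; M33 = (-2)·(-1) - 10·(-3) = 2 - (-30) = 32; sum of minors = 14.
det A = (-2)·((-1)·(-4) - 0·5) - 10·((-3)·(-4) - 0·(-5)) + (-6)·((-3)·5 - (-1)·(-5)) = (-2)·4 - 10·12 + (-6)·(-20) = -8.
So p(s) = det(sI - A) = s^3 + 7s^2 + 14s + 8.
Rational-root test: any integer root divides 8. Testing small divisors, s = -1 works: p(-1) = -1 + 7 + (-14) + 8 = 0, so (s + 1) is a factor.
Dividing, p(s) = (s + 1)(s^2 + 6s + 8).
Factor s^2 + 6s + 8: two numbers with sum -6 and product 8 are -2 and -4, so s^2 + 6s + 8 = (s + 2)(s + 4).
Hence p(s) = (s + 1) (s + 2) (s + 4), with roots -4, -2, -1.
The eigenvalues -4, -2, -1 are distinct and real, so A is diagonalisable and x(t) = e^{At} x(0) = V diag(e^{λ_i t}) V^{-1} x(0), where the columns of V are the eigenvectors.
λ = -4: A - (-4)I = [[2, 10, -6], [-3, 3, 0], [-5, 5, 0]]. v must be orthogonal to every row; (row 1) × (row 2) = [18, 18, 36], so take v_1 = [1, 1, 2]^T.
λ = -2: A - (-2)I = [[0, 10, -6], [-3, 1, 0], [-5, 5, -2]]. v must be orthogonal to every row; (row 1) × (row 2) = [6, 18, 30], so take v_2 = [1, 3, 5]^T.
λ = -1: A - (-1)I = [[-1, 10, -6], [-3, 0, 0], [-5, 5, -3]]. v must be orthogonal to every row; (row 1) × (row 2) = [0, 18, 30], so take v_3 = [0, 3, 5]^T.
V = [v_1 v_2 v_3] = [[1, 1, 0], [1, 3, 3], [2, 5, 5]] has det V = 1, so V^{-1} = adj(V)/det V = [[0, -5, 3], [1, 5, -3], [-1, -3, 2]].
Modal coordinates z(0) = V^{-1} x(0): 0·(-3) + (-5)·2 + 3·2 = -4; 1·(-3) + 5·2 + (-3)·2 = 1; (-1)·(-3) + (-3)·2 + 2·2 = 1; so z(0) = [-4, 1, 1]^T.
x_3(t) = Σ_i (v_i)_3 · z_i(0) · e^{λ_i t} (row 3 of V times the modal terms).
x_3(0.8) = 2·(-4)·e^{-4·0.8} + 5·1·e^{-2·0.8} + 5·1·e^{-1·0.8} = (-8)·0.040762 + 5·0.201897 + 5·0.449329 = 2.9300.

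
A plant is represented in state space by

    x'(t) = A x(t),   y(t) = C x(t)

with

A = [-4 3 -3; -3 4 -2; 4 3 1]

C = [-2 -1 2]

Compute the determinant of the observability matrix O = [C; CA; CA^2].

3113

CA = [[19, -4, 10]]
CA^2 = [[-24, 71, -39]]
Observability matrix O = [C; CA; CA^2] = [[-2, -1, 2], [19, -4, 10], [-24, 71, -39]]
Expanding along the first row, det(O) = (-2)·((-4)·(-39) - 10·71) - (-1)·(19·(-39) - 10·(-24)) + 2·(19·71 - (-4)·(-24)) = (-2)·(-554) - (-1)·(-501) + 2·1253 = 3113
Since det(O) ≠ 0, rank(O) = 3 and the system is completely observable.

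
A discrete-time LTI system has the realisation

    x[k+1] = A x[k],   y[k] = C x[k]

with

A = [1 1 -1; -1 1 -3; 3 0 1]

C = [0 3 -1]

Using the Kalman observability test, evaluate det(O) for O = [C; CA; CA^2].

CA = [[-6, 3, -10]]
CA^2 = [[-39, -3, -13]]
Observability matrix O = [C; CA; CA^2] = [[0, 3, -1], [-6, 3, -10], [-39, -3, -13]]
Expanding along the first row, det(O) = 0·(3·(-13) - (-10)·(-3)) - 3·((-6)·(-13) - (-10)·(-39)) + (-1)·((-6)·(-3) - 3·(-39)) = 0·(-69) - 3·(-312) + (-1)·135 = 801
Since det(O) ≠ 0, rank(O) = 3 and the system is completely observable.

801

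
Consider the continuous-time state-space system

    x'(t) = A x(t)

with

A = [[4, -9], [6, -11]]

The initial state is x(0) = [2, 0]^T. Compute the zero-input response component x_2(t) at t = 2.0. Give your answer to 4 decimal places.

det(sI - A) = s^2 - (tr A)s + det A, with tr A = 4 + (-11) = -7 and det A = 4·(-11) - (-9)·6 = -44 - (-54) = 10.
So p(s) = det(sI - A) = s^2 + 7s + 10.
Factor s^2 + 7s + 10: two numbers with sum -7 and product 10 are -2 and -5, so s^2 + 7s + 10 = (s + 2)(s + 5).
Hence p(s) = (s + 2) (s + 5), with roots -5, -2.
The eigenvalues -5, -2 are distinct and real, so A is diagonalisable and x(t) = e^{At} x(0) = V diag(e^{λ_i t}) V^{-1} x(0), where the columns of V are the eigenvectors.
λ = -5: A - (-5)I = [[9, -9], [6, -6]]. Row 1 gives 9·v1 + (-9)·v2 = 0, so take v_1 = [1, 1]^T.
λ = -2: A - (-2)I = [[6, -9], [6, -9]]. Row 1 gives 6·v1 + (-9)·v2 = 0, so take v_2 = [3, 2]^T.
V = [v_1 v_2] = [[1, 3], [1, 2]] has det V = -1, so V^{-1} = adj(V)/det V = [[-2, 3], [1, -1]].
Modal coordinates z(0) = V^{-1} x(0): (-2)·2 + 3·0 = -4; 1·2 + (-1)·0 = 2; so z(0) = [-4, 2]^T.
x_2(t) = Σ_i (v_i)_2 · z_i(0) · e^{λ_i t} (row 2 of V times the modal terms).
x_2(2.0) = 1·(-4)·e^{-5·2.0} + 2·2·e^{-2·2.0} = (-4)·0.000045 + 4·0.018316 = 0.0731.

0.0731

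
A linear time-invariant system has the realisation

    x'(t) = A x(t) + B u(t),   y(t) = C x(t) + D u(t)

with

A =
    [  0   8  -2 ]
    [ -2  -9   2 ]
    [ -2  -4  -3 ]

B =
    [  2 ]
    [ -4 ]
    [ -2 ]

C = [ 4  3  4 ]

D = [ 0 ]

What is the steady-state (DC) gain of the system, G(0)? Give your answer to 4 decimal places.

-3.4000

G(0) = C(-A)^{-1}B + D = -C A^{-1} B + D.
det A = -60, so A^{-1} = (1/-60)·adj(A) = [[-7/12, -8/15, 1/30], [1/6, 1/15, -1/15], [1/6, 4/15, -4/15]]
A^{-1} B = [9/10, 1/5, -1/5]^T
C A^{-1} B = 17/5
G(0) = D - C A^{-1} B = 0 - (17/5) = -17/5 ≈ -3.4000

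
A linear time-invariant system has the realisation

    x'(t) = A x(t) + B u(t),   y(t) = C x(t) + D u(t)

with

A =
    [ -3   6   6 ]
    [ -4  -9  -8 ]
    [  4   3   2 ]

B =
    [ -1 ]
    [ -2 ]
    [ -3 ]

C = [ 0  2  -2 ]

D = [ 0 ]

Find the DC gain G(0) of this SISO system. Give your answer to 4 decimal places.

G(0) = C(-A)^{-1}B + D = -C A^{-1} B + D.
det A = -18, so A^{-1} = (1/-18)·adj(A) = [[-1/3, -1/3, -1/3], [4/3, 5/3, 8/3], [-4/3, -11/6, -17/6]]
A^{-1} B = [2, -38/3, 27/2]^T
C A^{-1} B = -157/3
G(0) = D - C A^{-1} B = 0 - (-157/3) = 157/3 ≈ 52.3333

52.3333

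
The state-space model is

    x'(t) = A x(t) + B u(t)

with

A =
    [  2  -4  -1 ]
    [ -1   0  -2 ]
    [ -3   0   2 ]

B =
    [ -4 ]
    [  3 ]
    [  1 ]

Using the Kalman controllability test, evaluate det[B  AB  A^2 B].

AB = [[-21], [2], [14]]
A^2B = [[-64], [-7], [91]]
Controllability matrix C = [B  AB  A^2B] = [[-4, -21, -64], [3, 2, -7], [1, 14, 91]]
Expanding along the first row, det(C) = (-4)·(2·91 - (-7)·14) - (-21)·(3·91 - (-7)·1) + (-64)·(3·14 - 2·1) = (-4)·280 - (-21)·280 + (-64)·40 = 2200
Since det(C) ≠ 0, rank(C) = 3 and the system is completely controllable.

2200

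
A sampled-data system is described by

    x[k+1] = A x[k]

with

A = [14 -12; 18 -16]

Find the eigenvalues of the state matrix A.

-4, 2

det(zI - A) = z^2 - (tr A)z + det A, with tr A = 14 + (-16) = -2 and det A = 14·(-16) - (-12)·18 = -224 - (-216) = -8.
So p(z) = det(zI - A) = z^2 + 2z - 8.
Factor z^2 + 2z - 8: two numbers with sum -2 and product -8 are 2 and -4, so z^2 + 2z - 8 = (z - 2)(z + 4).
Hence p(z) = (z - 2) (z + 4), with roots -4, 2.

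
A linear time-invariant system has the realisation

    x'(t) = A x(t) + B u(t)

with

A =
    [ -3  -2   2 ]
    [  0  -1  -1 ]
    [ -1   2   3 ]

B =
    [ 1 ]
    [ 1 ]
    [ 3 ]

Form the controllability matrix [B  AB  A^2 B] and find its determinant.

487

AB = [[1], [-4], [10]]
A^2B = [[25], [-6], [21]]
Controllability matrix C = [B  AB  A^2B] = [[1, 1, 25], [1, -4, -6], [3, 10, 21]]
Expanding along the first row, det(C) = 1·((-4)·21 - (-6)·10) - 1·(1·21 - (-6)·3) + 25·(1·10 - (-4)·3) = 1·(-24) - 1·39 + 25·22 = 487
Since det(C) ≠ 0, rank(C) = 3 and the system is completely controllable.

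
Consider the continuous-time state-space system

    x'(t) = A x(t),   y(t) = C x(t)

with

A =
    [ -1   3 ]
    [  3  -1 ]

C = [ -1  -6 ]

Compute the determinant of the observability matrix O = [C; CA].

CA = [[-17, 3]]
Observability matrix O = [C; CA] = [[-1, -6], [-17, 3]]
det(O) = (-1)·3 - (-6)·(-17) = -3 - 102 = -105
Since det(O) ≠ 0, rank(O) = 2 and the system is completely observable.

-105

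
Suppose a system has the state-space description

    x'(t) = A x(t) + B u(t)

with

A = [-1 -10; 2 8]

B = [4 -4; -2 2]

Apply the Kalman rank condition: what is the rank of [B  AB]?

AB = [[16, -16], [-8, 8]]
Controllability matrix C = [B  AB] = [[4, -4, 16, -16], [-2, 2, -8, 8]]
Every column of C is a scalar multiple of column 1 = [4, -2] (multipliers 1, -1, 4, -4), so the columns span a one-dimensional space.
C ≠ 0, hence rank(C) = 1.
rank(C) = 1 < n = 2, so the pair (A, B) is not completely controllable.

1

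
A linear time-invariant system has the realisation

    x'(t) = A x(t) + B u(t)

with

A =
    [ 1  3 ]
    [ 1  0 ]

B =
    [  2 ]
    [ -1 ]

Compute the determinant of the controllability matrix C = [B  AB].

AB = [[-1], [2]]
Controllability matrix C = [B  AB] = [[2, -1], [-1, 2]]
det(C) = 2·2 - (-1)·(-1) = 4 - 1 = 3
Since det(C) ≠ 0, rank(C) = 2 and the system is completely controllable.

3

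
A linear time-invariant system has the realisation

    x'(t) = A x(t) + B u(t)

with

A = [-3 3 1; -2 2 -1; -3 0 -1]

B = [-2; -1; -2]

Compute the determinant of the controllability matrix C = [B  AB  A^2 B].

49

AB = [[1], [4], [8]]
A^2B = [[17], [-2], [-11]]
Controllability matrix C = [B  AB  A^2B] = [[-2, 1, 17], [-1, 4, -2], [-2, 8, -11]]
Expanding along the first row, det(C) = (-2)·(4·(-11) - (-2)·8) - 1·((-1)·(-11) - (-2)·(-2)) + 17·((-1)·8 - 4·(-2)) = (-2)·(-28) - 1·7 + 17·0 = 49
Since det(C) ≠ 0, rank(C) = 3 and the system is completely controllable.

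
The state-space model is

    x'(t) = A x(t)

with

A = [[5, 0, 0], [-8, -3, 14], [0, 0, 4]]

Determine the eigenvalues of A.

-3, 4, 5

det(sI - A) = s^3 - (tr A)s^2 + (M11 + M22 + M33)s - det A, where Mii is the 2×2 principal minor of A obtained by deleting row i and column i.
tr A = 5 + (-3) + 4 = 6; M11 = (-3)·4 - 14·0 = -12 - 0 = -12; M22 = 5·4 - 0·0 = 20 - 0 = 20; M33 = 5·(-3) - 0·(-8) = -15 - 0 = -15; sum of minors = -7.
det A = 5·((-3)·4 - 14·0) - 0·((-8)·4 - 14·0) + 0·((-8)·0 - (-3)·0) = 5·(-12) - 0·(-32) + 0·0 = -60.
So p(s) = det(sI - A) = s^3 - 6s^2 - 7s + 60.
Rational-root test: any integer root divides 60. Testing small divisors, s = -3 works: p(-3) = -27 + (-54) + 21 + 60 = 0, so (s + 3) is a factor.
Dividing, p(s) = (s + 3)(s^2 - 9s + 20).
Factor s^2 - 9s + 20: two numbers with sum 9 and product 20 are 5 and 4, so s^2 - 9s + 20 = (s - 5)(s - 4).
Hence p(s) = (s - 5) (s - 4) (s + 3), with roots -3, 4, 5.
At least one eigenvalue has non-negative real part, so the system is not asymptotically stable.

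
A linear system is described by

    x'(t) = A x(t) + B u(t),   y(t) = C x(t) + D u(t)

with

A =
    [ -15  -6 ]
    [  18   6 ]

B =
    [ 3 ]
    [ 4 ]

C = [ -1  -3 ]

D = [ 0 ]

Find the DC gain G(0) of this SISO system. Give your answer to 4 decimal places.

-16.6667

G(0) = C(-A)^{-1}B + D = -C A^{-1} B + D.
det A = 18, so A^{-1} = (1/18)·adj(A) = [[1/3, 1/3], [-1, -5/6]]
A^{-1} B = [7/3, -19/3]^T
C A^{-1} B = 50/3
G(0) = D - C A^{-1} B = 0 - (50/3) = -50/3 ≈ -16.6667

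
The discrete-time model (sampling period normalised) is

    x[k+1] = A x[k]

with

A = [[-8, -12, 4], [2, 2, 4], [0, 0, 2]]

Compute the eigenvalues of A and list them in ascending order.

det(zI - A) = z^3 - (tr A)z^2 + (M11 + M22 + M33)z - det A, where Mii is the 2×2 principal minor of A obtained by deleting row i and column i.
tr A = (-8) + 2 + 2 = -4; M11 = 2·2 - 4·0 = 4 - 0 = 4; M22 = (-8)·2 - 4·0 = -16 - 0 = -16; M33 = (-8)·2 - (-12)·2 = -16 - (-24) = 8; sum of minors = -4.
det A = (-8)·(2·2 - 4·0) - (-12)·(2·2 - 4·0) + 4·(2·0 - 2·0) = (-8)·4 - (-12)·4 + 4·0 = 16.
So p(z) = det(zI - A) = z^3 + 4z^2 - 4z - 16.
Rational-root test: any integer root divides -16. Testing small divisors, z = -2 works: p(-2) = -8 + 16 + 8 + (-16) = 0, so (z + 2) is a factor.
Dividing, p(z) = (z + 2)(z^2 + 2z - 8).
Factor z^2 + 2z - 8: two numbers with sum -2 and product -8 are 2 and -4, so z^2 + 2z - 8 = (z - 2)(z + 4).
Hence p(z) = (z - 2) (z + 2) (z + 4), with roots -4, -2, 2.

-4, -2, 2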